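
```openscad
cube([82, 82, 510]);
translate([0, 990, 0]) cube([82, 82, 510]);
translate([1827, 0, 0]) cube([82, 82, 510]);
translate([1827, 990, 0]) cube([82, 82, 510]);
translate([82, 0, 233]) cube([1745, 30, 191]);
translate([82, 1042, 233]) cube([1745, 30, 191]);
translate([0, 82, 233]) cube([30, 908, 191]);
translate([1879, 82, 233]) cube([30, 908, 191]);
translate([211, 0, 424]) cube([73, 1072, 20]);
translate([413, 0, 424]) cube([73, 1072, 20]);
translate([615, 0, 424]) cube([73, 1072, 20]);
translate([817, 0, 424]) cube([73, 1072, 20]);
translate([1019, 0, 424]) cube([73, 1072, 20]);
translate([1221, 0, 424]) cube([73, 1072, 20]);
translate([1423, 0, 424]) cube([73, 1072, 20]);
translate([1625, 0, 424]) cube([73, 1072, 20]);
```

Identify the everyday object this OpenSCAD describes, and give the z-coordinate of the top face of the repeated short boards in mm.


A bed frame. The slat-top height is 444 mm.

Four posts, four rails, and a row of slats — a bed frame. Slats sit on the rails at z = 233 + 191 = 424; with slat thickness 20, the top is 444 mm.


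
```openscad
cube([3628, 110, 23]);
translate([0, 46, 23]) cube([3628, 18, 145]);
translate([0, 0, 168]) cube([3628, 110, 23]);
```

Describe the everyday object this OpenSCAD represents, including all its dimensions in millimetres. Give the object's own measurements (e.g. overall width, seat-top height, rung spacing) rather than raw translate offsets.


An I-beam lying along x, 3628 mm long. Overall section height 191 mm. Two flanges 110 mm wide (y) and 23 mm thick, one on the floor and one at the top; a web 18 mm thick runs between them, centred on the flange width.


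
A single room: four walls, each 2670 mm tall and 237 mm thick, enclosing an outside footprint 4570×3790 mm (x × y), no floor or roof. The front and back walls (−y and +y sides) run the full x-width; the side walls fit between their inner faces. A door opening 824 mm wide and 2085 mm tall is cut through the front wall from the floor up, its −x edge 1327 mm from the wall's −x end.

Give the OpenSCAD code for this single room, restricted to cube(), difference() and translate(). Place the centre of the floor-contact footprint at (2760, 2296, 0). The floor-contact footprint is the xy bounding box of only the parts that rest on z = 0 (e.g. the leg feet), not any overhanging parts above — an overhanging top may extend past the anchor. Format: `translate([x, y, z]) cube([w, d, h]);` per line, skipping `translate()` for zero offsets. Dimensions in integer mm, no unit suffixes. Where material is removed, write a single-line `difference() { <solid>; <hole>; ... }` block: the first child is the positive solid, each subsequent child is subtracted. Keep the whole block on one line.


difference() { translate([475, 401, 0]) cube([4570, 237, 2670]); translate([1802, 401, 0]) cube([824, 237, 2085]); }
translate([475, 3954, 0]) cube([4570, 237, 2670]);
translate([475, 638, 0]) cube([237, 3316, 2670]);
translate([4808, 638, 0]) cube([237, 3316, 2670]);


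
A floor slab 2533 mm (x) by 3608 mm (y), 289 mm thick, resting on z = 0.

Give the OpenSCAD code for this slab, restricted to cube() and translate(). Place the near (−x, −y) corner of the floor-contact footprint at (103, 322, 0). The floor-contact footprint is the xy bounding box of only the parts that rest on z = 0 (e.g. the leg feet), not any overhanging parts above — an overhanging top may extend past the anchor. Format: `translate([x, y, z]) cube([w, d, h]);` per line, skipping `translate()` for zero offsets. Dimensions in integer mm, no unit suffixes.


translate([103, 322, 0]) cube([2533, 3608, 289]);


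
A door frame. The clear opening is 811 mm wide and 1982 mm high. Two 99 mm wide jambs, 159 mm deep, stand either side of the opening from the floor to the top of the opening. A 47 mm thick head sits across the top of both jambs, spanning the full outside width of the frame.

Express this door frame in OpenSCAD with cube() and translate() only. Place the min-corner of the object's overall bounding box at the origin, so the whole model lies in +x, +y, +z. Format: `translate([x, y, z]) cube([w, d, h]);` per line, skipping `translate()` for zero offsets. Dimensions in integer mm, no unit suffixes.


cube([99, 159, 1982]);
translate([910, 0, 0]) cube([99, 159, 1982]);
translate([0, 0, 1982]) cube([1009, 159, 47]);


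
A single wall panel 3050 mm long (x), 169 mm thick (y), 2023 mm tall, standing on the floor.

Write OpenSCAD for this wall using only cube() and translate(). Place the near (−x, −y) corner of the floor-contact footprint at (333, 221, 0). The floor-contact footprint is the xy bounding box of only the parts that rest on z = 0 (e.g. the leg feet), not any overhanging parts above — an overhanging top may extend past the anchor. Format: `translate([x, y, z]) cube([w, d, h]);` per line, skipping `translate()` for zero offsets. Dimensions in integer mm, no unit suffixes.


translate([333, 221, 0]) cube([3050, 169, 2023]);


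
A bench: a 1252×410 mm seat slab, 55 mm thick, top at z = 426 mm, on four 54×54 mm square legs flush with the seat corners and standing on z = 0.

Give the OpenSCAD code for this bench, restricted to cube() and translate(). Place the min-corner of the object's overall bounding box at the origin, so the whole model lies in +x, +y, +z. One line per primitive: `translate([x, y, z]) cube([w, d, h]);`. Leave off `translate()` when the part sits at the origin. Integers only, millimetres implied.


translate([0, 0, 371]) cube([1252, 410, 55]);
cube([54, 54, 371]);
translate([0, 356, 0]) cube([54, 54, 371]);
translate([1198, 0, 0]) cube([54, 54, 371]);
translate([1198, 356, 0]) cube([54, 54, 371]);


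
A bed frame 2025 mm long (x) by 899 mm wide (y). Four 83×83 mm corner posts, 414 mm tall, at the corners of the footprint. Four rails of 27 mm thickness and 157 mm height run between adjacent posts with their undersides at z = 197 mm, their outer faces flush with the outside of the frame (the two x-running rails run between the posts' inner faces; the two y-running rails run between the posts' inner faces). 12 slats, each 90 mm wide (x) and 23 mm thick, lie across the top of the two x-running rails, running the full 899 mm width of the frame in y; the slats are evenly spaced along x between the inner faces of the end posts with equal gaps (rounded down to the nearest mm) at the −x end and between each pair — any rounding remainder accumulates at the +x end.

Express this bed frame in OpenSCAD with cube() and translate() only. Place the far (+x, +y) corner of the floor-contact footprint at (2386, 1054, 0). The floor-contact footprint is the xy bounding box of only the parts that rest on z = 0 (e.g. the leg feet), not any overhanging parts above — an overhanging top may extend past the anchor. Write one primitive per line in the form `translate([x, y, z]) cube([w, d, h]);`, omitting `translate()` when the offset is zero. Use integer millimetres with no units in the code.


translate([361, 155, 0]) cube([83, 83, 414]);
translate([361, 971, 0]) cube([83, 83, 414]);
translate([2303, 155, 0]) cube([83, 83, 414]);
translate([2303, 971, 0]) cube([83, 83, 414]);
translate([444, 155, 197]) cube([1859, 27, 157]);
translate([444, 1027, 197]) cube([1859, 27, 157]);
translate([361, 238, 197]) cube([27, 733, 157]);
translate([2359, 238, 197]) cube([27, 733, 157]);
translate([503, 155, 354]) cube([90, 899, 23]);
translate([652, 155, 354]) cube([90, 899, 23]);
translate([801, 155, 354]) cube([90, 899, 23]);
translate([950, 155, 354]) cube([90, 899, 23]);
translate([1099, 155, 354]) cube([90, 899, 23]);
translate([1248, 155, 354]) cube([90, 899, 23]);
translate([1397, 155, 354]) cube([90, 899, 23]);
translate([1546, 155, 354]) cube([90, 899, 23]);
translate([1695, 155, 354]) cube([90, 899, 23]);
translate([1844, 155, 354]) cube([90, 899, 23]);
translate([1993, 155, 354]) cube([90, 899, 23]);
translate([2142, 155, 354]) cube([90, 899, 23]);


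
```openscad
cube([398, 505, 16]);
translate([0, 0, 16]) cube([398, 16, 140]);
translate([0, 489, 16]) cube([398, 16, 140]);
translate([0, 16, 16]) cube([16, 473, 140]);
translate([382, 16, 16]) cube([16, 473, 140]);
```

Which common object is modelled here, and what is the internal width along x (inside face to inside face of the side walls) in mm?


An open box. The internal width is 366 mm.

A 398×505 base slab with four walls standing on it — an open box. The base is 398 mm wide and the walls are 16 mm thick, so the internal width is 398 − 2 × 16 = 366 mm.


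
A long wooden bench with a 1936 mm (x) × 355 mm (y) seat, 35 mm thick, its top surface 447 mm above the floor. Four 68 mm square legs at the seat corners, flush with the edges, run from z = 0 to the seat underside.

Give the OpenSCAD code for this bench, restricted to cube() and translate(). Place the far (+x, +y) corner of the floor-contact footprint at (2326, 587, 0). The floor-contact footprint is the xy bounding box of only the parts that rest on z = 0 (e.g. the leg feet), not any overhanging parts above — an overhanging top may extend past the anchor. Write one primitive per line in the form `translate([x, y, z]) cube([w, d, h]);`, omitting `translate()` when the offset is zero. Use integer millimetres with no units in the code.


// leg_h = 447 − 35 = 412
translate([390, 232, 412]) cube([1936, 355, 35]);
translate([390, 232, 0]) cube([68, 68, 412]);
translate([390, 519, 0]) cube([68, 68, 412]);
translate([2258, 232, 0]) cube([68, 68, 412]);
translate([2258, 519, 0]) cube([68, 68, 412]);


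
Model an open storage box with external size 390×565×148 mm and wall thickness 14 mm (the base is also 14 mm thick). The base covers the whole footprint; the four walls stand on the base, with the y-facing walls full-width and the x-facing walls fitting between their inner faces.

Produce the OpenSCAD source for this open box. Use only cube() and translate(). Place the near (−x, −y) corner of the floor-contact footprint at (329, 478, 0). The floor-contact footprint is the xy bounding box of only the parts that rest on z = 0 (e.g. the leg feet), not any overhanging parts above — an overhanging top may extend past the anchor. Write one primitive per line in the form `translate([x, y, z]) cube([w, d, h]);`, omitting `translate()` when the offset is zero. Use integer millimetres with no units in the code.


translate([329, 478, 0]) cube([390, 565, 14]);
translate([329, 478, 14]) cube([390, 14, 134]);
translate([329, 1029, 14]) cube([390, 14, 134]);
translate([329, 492, 14]) cube([14, 537, 134]);
translate([705, 492, 14]) cube([14, 537, 134]);


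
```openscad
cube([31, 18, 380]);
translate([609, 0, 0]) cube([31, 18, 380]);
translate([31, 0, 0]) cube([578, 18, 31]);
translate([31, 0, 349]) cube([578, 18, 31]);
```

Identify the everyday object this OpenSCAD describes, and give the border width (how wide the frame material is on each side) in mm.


A picture frame. The border width is 31 mm.

Four thin pieces enclosing a rectangular opening — a picture frame. The two full-height stiles are 380 mm tall; the top rail sits at z = 349 and is 31 mm tall, so the border above the opening is 380 − 349 = 31 mm, matching the stile x-width.


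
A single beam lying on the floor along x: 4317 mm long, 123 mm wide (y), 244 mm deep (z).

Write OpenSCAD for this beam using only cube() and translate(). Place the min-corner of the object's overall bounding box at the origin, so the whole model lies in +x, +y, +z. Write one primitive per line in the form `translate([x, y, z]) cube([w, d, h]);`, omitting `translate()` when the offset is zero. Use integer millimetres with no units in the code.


cube([4317, 123, 244]);


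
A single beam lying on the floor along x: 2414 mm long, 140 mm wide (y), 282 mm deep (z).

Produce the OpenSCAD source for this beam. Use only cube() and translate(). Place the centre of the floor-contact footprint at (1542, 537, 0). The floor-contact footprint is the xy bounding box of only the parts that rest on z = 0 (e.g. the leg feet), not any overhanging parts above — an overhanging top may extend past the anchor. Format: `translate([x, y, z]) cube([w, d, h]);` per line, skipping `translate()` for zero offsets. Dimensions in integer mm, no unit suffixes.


translate([335, 467, 0]) cube([2414, 140, 282]);


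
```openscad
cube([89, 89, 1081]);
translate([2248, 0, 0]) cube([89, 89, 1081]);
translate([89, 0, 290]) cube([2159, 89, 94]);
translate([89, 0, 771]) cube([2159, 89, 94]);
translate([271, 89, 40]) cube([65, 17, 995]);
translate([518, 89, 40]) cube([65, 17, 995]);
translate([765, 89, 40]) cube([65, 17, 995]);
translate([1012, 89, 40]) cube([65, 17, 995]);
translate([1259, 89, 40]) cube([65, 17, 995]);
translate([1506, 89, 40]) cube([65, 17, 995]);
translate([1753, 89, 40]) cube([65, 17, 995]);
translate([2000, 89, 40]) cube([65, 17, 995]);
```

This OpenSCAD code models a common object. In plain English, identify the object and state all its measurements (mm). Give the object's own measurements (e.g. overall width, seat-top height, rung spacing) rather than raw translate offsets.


A fence section. Two 89×89 mm posts, 1081 mm tall, stand on the floor with a clear span of 2159 mm between their inner faces. Two horizontal rails of 89×94 mm section span the gap between the posts with their undersides at z = 290 mm and z = 771 mm, flush with the posts' −y face. 8 pickets, each 65 mm wide, 17 mm thick and 995 mm tall, are fixed to the +y face of the rails with their bottoms at z = 40 mm, spaced across the span with a 182 mm gap after the −x post and between neighbouring pickets, with 183 mm left before the +x post.


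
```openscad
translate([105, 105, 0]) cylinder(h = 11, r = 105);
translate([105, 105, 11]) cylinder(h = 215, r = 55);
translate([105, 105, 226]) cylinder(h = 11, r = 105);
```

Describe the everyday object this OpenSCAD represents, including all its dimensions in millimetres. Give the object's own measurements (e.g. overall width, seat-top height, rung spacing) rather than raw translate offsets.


A spool: two coaxial disc flanges of radius 105 mm and thickness 11 mm, joined by a core cylinder of radius 55 mm and height 215 mm. The lower flange rests on z = 0 and the three cylinders share a vertical axis.


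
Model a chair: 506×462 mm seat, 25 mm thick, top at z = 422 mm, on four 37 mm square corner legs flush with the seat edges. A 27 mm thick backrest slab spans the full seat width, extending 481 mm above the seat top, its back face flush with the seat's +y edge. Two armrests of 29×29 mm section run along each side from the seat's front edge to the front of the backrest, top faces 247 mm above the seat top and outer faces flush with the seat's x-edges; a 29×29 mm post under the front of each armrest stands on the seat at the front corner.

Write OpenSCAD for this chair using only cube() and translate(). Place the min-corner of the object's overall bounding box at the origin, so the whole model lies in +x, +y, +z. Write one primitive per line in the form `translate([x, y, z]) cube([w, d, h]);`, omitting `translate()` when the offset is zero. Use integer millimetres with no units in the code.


translate([0, 0, 397]) cube([506, 462, 25]);
cube([37, 37, 397]);
translate([469, 0, 0]) cube([37, 37, 397]);
translate([0, 425, 0]) cube([37, 37, 397]);
translate([469, 425, 0]) cube([37, 37, 397]);
translate([0, 435, 422]) cube([506, 27, 481]);
translate([0, 0, 640]) cube([29, 435, 29]);
translate([477, 0, 640]) cube([29, 435, 29]);
translate([0, 0, 422]) cube([29, 29, 218]);
translate([477, 0, 422]) cube([29, 29, 218]);


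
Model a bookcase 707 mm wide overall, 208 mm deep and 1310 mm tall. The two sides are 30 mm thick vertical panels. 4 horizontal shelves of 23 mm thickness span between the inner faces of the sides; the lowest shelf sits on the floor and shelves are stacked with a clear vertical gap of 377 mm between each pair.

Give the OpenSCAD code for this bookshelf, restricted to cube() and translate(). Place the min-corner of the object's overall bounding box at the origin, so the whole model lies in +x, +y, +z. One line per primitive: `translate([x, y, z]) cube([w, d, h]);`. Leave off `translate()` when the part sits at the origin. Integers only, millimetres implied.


cube([30, 208, 1310]);
translate([677, 0, 0]) cube([30, 208, 1310]);
translate([30, 0, 0]) cube([647, 208, 23]);
translate([30, 0, 400]) cube([647, 208, 23]);
translate([30, 0, 800]) cube([647, 208, 23]);
translate([30, 0, 1200]) cube([647, 208, 23]);


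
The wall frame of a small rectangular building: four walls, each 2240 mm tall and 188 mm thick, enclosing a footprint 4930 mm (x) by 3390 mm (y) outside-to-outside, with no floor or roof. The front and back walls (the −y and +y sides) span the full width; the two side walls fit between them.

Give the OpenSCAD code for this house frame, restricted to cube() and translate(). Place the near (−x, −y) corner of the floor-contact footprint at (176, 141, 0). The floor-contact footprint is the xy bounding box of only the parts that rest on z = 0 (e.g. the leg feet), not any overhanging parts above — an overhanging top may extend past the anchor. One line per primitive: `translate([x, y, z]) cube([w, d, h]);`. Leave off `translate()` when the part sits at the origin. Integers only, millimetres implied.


translate([176, 141, 0]) cube([4930, 188, 2240]);
translate([176, 3343, 0]) cube([4930, 188, 2240]);
translate([176, 329, 0]) cube([188, 3014, 2240]);
translate([4918, 329, 0]) cube([188, 3014, 2240]);


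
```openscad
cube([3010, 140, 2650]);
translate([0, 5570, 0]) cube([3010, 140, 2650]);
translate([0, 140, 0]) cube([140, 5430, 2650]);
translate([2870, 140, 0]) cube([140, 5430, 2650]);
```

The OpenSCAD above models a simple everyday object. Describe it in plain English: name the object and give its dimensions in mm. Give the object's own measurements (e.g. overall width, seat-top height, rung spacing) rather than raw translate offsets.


The wall frame of a small rectangular building: four walls, each 2650 mm tall and 140 mm thick, enclosing a footprint 3010 mm (x) by 5710 mm (y) outside-to-outside, with no floor or roof. The front and back walls (the −y and +y sides) span the full width; the two side walls fit between them.


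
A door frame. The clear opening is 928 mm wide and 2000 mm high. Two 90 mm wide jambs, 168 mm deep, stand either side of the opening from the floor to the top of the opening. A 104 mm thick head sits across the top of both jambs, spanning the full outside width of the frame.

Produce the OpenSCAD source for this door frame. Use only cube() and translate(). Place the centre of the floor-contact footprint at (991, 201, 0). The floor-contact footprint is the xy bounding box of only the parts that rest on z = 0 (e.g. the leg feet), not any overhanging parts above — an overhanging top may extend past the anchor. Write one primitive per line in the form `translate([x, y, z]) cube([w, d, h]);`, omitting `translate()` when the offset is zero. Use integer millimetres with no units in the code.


translate([437, 117, 0]) cube([90, 168, 2000]);
translate([1455, 117, 0]) cube([90, 168, 2000]);
translate([437, 117, 2000]) cube([1108, 168, 104]);


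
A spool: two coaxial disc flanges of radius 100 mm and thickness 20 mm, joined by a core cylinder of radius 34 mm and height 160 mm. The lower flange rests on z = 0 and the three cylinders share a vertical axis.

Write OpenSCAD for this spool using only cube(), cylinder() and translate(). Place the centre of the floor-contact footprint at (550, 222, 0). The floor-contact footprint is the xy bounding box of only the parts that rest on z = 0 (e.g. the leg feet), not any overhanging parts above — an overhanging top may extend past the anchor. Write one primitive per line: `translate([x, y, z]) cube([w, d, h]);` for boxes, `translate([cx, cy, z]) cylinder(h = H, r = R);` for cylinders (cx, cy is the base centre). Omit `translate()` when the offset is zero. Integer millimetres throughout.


translate([550, 222, 0]) cylinder(h = 20, r = 100);
translate([550, 222, 20]) cylinder(h = 160, r = 34);
translate([550, 222, 180]) cylinder(h = 20, r = 100);


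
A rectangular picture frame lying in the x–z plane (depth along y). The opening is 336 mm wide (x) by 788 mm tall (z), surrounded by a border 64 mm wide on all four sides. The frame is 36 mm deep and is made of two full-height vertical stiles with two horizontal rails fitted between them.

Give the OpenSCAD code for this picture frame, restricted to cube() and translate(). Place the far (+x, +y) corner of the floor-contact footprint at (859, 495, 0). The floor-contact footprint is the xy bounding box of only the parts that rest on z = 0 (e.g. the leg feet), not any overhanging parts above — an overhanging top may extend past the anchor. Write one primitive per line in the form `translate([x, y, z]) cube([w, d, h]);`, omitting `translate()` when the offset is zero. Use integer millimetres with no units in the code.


translate([395, 459, 0]) cube([64, 36, 916]);
translate([795, 459, 0]) cube([64, 36, 916]);
translate([459, 459, 0]) cube([336, 36, 64]);
translate([459, 459, 852]) cube([336, 36, 64]);


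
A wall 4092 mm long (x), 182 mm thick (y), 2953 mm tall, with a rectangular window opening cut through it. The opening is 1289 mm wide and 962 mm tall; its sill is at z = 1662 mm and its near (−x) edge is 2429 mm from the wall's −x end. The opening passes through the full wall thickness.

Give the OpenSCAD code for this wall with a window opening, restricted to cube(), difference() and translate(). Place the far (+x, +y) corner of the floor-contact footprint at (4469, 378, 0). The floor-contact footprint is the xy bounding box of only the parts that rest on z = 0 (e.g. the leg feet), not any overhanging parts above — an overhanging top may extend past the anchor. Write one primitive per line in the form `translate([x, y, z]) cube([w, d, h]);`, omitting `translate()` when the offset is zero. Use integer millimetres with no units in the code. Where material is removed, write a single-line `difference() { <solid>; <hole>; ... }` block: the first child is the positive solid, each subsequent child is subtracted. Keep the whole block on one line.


difference() { translate([377, 196, 0]) cube([4092, 182, 2953]); translate([2806, 196, 1662]) cube([1289, 182, 962]); }


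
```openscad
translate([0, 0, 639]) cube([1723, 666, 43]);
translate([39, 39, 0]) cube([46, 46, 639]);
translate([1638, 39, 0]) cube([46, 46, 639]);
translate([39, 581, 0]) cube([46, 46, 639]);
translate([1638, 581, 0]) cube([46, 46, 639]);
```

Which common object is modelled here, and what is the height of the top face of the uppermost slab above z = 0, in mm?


A table. The table height is 682 mm.

A 1723×666×43 slab sits at z = 639 on four 46 mm square posts — a table. The top surface is at 639 + 43 = 682 mm.


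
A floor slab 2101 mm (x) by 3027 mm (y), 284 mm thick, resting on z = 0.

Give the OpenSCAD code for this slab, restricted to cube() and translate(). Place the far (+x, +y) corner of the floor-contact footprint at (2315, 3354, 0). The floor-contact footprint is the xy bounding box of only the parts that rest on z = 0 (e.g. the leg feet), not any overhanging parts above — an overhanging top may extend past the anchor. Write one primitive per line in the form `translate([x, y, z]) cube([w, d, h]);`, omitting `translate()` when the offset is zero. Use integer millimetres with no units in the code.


translate([214, 327, 0]) cube([2101, 3027, 284]);


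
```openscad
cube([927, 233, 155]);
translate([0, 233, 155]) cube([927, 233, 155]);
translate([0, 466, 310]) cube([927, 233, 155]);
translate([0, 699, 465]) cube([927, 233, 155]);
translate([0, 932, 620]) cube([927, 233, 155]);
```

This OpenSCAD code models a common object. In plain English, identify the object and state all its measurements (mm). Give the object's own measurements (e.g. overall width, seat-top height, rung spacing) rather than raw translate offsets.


A straight staircase of 5 solid steps. Each step is 927 mm wide (x), 233 mm deep (y, the going) and 155 mm tall (the rise). The first step rests on the floor; each subsequent step sits one going further in +y and one rise higher in +z, directly behind and above the previous step with no overlap.


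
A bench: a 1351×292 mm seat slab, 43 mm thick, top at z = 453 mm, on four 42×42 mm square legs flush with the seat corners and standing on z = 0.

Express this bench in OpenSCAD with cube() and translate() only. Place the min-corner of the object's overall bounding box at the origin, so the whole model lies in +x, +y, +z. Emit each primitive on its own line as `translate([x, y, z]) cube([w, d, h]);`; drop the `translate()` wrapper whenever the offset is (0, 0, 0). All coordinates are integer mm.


translate([0, 0, 410]) cube([1351, 292, 43]);
cube([42, 42, 410]);
translate([0, 250, 0]) cube([42, 42, 410]);
translate([1309, 0, 0]) cube([42, 42, 410]);
translate([1309, 250, 0]) cube([42, 42, 410]);


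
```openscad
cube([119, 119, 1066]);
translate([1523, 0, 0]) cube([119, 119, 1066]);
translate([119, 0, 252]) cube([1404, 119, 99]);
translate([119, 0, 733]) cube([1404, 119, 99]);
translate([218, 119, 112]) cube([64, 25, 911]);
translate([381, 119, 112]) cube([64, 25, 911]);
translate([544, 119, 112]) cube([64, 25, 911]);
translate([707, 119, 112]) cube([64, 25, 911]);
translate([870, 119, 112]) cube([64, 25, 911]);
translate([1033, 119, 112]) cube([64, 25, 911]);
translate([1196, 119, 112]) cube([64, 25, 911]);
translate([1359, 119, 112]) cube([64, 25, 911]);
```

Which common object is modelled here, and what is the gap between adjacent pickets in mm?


A fence section. The picket gap is 99 mm.

Two posts, two rails, 8 pickets — a fence section. Span 1404 mm holds 8 pickets of 64 mm with 9 equal gaps: ⌊(1404 − 8·64) / 9⌋ = 99 mm.


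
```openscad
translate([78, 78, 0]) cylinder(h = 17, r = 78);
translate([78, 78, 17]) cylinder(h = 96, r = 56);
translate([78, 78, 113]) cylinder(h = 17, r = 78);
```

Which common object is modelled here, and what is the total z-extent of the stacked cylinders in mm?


A spool. The overall height is 130 mm.

Three coaxial cylinders, large–small–large — a spool. Two 17 mm flanges and a 96 mm core give 17 + 96 + 17 = 130 mm.


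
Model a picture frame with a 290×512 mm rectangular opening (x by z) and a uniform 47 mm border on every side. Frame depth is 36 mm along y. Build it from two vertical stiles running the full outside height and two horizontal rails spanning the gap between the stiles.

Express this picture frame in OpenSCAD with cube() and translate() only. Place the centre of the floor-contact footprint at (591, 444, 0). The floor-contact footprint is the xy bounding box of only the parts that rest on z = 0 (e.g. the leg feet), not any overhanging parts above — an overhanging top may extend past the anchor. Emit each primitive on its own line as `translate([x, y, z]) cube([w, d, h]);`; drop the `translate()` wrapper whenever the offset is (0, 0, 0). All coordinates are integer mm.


translate([399, 426, 0]) cube([47, 36, 606]);
translate([736, 426, 0]) cube([47, 36, 606]);
translate([446, 426, 0]) cube([290, 36, 47]);
translate([446, 426, 559]) cube([290, 36, 47]);


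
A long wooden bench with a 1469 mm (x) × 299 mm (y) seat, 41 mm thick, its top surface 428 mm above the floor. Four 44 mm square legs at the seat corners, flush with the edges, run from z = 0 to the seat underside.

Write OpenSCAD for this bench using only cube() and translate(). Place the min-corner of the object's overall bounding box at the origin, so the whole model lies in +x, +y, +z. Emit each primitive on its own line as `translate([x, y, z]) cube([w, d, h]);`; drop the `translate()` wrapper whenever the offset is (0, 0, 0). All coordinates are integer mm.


translate([0, 0, 387]) cube([1469, 299, 41]);
cube([44, 44, 387]);
translate([0, 255, 0]) cube([44, 44, 387]);
translate([1425, 0, 0]) cube([44, 44, 387]);
translate([1425, 255, 0]) cube([44, 44, 387]);


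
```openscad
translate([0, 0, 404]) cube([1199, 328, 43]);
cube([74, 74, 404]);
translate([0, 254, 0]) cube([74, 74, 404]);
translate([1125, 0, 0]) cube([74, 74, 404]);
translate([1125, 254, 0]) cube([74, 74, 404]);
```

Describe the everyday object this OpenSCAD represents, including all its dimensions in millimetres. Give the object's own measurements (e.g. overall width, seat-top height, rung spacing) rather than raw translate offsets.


A long wooden bench with a 1199 mm (x) × 328 mm (y) seat, 43 mm thick, its top surface 447 mm above the floor. Four 74 mm square legs at the seat corners, flush with the edges, run from z = 0 to the seat underside.


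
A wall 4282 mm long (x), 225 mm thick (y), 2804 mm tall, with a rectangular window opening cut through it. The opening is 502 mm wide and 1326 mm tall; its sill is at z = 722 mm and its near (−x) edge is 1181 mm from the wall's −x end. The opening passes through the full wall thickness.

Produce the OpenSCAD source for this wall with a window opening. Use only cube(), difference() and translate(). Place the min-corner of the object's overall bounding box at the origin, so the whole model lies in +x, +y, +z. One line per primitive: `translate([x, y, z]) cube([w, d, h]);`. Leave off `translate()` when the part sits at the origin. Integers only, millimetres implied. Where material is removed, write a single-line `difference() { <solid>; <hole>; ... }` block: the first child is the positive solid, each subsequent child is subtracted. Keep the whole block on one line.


difference() { cube([4282, 225, 2804]); translate([1181, 0, 722]) cube([502, 225, 1326]); }


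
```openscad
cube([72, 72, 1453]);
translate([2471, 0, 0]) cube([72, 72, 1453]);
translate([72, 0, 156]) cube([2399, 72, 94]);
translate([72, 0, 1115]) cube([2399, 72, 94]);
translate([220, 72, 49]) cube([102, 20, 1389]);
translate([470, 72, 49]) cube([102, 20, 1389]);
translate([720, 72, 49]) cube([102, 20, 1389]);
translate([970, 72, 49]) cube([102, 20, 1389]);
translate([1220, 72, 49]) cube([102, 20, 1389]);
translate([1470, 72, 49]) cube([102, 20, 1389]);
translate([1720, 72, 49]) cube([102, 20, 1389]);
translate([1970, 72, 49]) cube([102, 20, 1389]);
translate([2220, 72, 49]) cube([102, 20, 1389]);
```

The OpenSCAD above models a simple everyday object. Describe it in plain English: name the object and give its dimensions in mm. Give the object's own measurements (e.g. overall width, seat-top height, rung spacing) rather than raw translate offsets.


A fence section. Two 72×72 mm posts, 1453 mm tall, stand on the floor with a clear span of 2399 mm between their inner faces. Two horizontal rails of 72×94 mm section span the gap between the posts with their undersides at z = 156 mm and z = 1115 mm, flush with the posts' −y face. 9 pickets, each 102 mm wide, 20 mm thick and 1389 mm tall, are fixed to the +y face of the rails with their bottoms at z = 49 mm, spaced across the span with a 148 mm gap after the −x post and between neighbouring pickets, with 149 mm left before the +x post.


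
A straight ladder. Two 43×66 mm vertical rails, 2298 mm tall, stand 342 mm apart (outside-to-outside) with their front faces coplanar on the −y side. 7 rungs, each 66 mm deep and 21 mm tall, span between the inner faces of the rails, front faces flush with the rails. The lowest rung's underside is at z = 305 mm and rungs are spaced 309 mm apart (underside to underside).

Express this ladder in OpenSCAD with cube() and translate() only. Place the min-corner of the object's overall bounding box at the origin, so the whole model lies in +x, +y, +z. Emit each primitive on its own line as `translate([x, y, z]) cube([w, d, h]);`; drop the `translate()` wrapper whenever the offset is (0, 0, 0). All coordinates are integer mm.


// rung span = 342 - 2*43 = 256
// rung[k] z = 305 + k*309
cube([43, 66, 2298]);
translate([299, 0, 0]) cube([43, 66, 2298]);
translate([43, 0, 305]) cube([256, 66, 21]);
translate([43, 0, 614]) cube([256, 66, 21]);
translate([43, 0, 923]) cube([256, 66, 21]);
translate([43, 0, 1232]) cube([256, 66, 21]);
translate([43, 0, 1541]) cube([256, 66, 21]);
translate([43, 0, 1850]) cube([256, 66, 21]);
translate([43, 0, 2159]) cube([256, 66, 21]);


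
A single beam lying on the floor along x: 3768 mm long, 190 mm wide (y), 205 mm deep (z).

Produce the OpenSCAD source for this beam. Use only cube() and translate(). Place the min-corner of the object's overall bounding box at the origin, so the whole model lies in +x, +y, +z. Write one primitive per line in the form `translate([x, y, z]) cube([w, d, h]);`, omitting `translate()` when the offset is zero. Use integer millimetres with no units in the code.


cube([3768, 190, 205]);


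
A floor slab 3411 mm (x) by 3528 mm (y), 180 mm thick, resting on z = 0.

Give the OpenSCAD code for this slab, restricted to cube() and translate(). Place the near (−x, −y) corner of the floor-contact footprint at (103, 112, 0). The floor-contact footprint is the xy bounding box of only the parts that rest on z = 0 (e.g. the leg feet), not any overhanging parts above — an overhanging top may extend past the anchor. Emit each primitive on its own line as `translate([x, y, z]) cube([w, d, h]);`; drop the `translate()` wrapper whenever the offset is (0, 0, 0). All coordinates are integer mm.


translate([103, 112, 0]) cube([3411, 3528, 180]);


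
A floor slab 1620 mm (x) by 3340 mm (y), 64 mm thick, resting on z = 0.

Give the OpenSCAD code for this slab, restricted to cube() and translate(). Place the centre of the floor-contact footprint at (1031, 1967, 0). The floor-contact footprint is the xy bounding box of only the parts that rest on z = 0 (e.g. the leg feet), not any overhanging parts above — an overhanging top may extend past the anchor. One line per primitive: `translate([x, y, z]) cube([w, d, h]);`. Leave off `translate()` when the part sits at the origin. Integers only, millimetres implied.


translate([221, 297, 0]) cube([1620, 3340, 64]);


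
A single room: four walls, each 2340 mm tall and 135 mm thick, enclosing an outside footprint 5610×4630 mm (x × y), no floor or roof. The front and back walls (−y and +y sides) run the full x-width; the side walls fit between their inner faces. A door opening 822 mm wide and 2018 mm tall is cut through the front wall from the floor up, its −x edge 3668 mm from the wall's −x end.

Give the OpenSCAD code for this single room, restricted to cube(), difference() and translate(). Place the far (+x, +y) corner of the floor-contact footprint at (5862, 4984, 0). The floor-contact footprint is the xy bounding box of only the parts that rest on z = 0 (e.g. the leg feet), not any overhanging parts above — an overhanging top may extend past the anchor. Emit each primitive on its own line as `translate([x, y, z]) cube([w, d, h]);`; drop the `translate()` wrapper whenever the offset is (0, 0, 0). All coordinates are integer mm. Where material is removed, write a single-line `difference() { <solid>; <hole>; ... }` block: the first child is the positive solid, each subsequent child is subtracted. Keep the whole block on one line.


difference() { translate([252, 354, 0]) cube([5610, 135, 2340]); translate([3920, 354, 0]) cube([822, 135, 2018]); }
translate([252, 4849, 0]) cube([5610, 135, 2340]);
translate([252, 489, 0]) cube([135, 4360, 2340]);
translate([5727, 489, 0]) cube([135, 4360, 2340]);


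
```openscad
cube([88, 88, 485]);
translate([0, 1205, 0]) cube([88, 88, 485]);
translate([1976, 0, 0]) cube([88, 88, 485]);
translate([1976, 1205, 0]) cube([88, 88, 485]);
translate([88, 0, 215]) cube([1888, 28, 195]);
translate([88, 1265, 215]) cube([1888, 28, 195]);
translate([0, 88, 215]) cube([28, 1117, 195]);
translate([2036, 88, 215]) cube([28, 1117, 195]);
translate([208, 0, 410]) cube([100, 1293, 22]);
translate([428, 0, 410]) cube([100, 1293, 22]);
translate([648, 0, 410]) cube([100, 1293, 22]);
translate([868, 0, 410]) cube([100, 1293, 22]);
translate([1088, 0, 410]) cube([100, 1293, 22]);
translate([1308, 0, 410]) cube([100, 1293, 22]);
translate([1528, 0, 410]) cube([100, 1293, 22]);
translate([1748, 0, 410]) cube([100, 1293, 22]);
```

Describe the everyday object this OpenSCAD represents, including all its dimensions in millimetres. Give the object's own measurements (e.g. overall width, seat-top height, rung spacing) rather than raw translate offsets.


A bed frame 2064 mm long (x) by 1293 mm wide (y). Four 88×88 mm corner posts, 485 mm tall, at the corners of the footprint. Four rails of 28 mm thickness and 195 mm height run between adjacent posts with their undersides at z = 215 mm, their outer faces flush with the outside of the frame (the two x-running rails run between the posts' inner faces; the two y-running rails run between the posts' inner faces). 8 slats, each 100 mm wide (x) and 22 mm thick, lie across the top of the two x-running rails, running the full 1293 mm width of the frame in y; along x they sit between the end posts with a 120 mm gap after the −x posts and between neighbouring slats, leaving 128 mm before the +x posts.


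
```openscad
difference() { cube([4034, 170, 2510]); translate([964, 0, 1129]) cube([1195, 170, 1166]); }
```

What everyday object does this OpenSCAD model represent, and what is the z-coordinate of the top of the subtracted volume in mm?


A wall with a window opening. The window head height is 2295 mm.

A wall with a rectangular opening subtracted — a window. Sill at z = 1129, opening 1166 mm tall, so the head is at 1129 + 1166 = 2295 mm.


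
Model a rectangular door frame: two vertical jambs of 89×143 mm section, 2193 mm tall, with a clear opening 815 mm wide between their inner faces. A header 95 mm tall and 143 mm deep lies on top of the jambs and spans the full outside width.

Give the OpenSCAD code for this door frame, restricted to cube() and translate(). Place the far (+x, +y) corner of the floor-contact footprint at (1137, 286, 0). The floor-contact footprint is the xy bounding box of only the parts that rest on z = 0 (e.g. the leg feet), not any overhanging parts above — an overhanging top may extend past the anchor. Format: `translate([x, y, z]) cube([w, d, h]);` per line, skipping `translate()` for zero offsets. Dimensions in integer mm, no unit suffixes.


translate([144, 143, 0]) cube([89, 143, 2193]);
translate([1048, 143, 0]) cube([89, 143, 2193]);
translate([144, 143, 2193]) cube([993, 143, 95]);


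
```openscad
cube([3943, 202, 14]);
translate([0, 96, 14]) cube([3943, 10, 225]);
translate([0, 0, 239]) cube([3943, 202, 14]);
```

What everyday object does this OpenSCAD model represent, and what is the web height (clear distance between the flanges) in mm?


An I-beam. The web height is 225 mm.

Two wide flanges with a thin centred web — an I-beam. Overall 253 mm minus two 14 mm flanges gives a web of 253 − 2·14 = 225 mm.


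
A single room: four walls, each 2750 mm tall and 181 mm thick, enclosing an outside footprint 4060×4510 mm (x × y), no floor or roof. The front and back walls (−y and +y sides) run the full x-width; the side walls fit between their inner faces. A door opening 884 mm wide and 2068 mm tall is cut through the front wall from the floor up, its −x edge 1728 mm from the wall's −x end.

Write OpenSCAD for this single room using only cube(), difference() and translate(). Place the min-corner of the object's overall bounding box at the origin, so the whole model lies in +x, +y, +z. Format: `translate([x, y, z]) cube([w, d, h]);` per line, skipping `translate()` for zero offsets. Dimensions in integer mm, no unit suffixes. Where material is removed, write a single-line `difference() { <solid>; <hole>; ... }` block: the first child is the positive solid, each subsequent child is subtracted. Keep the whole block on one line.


difference() { cube([4060, 181, 2750]); translate([1728, 0, 0]) cube([884, 181, 2068]); }
translate([0, 4329, 0]) cube([4060, 181, 2750]);
translate([0, 181, 0]) cube([181, 4148, 2750]);
translate([3879, 181, 0]) cube([181, 4148, 2750]);


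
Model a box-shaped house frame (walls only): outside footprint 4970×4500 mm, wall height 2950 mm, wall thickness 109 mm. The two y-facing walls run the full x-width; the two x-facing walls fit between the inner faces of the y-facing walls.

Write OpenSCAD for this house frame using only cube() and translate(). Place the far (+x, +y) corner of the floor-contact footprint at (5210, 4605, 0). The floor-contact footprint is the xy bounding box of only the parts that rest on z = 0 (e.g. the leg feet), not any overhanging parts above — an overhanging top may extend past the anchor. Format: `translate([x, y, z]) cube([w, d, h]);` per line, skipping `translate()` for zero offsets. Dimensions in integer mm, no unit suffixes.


translate([240, 105, 0]) cube([4970, 109, 2950]);
translate([240, 4496, 0]) cube([4970, 109, 2950]);
translate([240, 214, 0]) cube([109, 4282, 2950]);
translate([5101, 214, 0]) cube([109, 4282, 2950]);
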